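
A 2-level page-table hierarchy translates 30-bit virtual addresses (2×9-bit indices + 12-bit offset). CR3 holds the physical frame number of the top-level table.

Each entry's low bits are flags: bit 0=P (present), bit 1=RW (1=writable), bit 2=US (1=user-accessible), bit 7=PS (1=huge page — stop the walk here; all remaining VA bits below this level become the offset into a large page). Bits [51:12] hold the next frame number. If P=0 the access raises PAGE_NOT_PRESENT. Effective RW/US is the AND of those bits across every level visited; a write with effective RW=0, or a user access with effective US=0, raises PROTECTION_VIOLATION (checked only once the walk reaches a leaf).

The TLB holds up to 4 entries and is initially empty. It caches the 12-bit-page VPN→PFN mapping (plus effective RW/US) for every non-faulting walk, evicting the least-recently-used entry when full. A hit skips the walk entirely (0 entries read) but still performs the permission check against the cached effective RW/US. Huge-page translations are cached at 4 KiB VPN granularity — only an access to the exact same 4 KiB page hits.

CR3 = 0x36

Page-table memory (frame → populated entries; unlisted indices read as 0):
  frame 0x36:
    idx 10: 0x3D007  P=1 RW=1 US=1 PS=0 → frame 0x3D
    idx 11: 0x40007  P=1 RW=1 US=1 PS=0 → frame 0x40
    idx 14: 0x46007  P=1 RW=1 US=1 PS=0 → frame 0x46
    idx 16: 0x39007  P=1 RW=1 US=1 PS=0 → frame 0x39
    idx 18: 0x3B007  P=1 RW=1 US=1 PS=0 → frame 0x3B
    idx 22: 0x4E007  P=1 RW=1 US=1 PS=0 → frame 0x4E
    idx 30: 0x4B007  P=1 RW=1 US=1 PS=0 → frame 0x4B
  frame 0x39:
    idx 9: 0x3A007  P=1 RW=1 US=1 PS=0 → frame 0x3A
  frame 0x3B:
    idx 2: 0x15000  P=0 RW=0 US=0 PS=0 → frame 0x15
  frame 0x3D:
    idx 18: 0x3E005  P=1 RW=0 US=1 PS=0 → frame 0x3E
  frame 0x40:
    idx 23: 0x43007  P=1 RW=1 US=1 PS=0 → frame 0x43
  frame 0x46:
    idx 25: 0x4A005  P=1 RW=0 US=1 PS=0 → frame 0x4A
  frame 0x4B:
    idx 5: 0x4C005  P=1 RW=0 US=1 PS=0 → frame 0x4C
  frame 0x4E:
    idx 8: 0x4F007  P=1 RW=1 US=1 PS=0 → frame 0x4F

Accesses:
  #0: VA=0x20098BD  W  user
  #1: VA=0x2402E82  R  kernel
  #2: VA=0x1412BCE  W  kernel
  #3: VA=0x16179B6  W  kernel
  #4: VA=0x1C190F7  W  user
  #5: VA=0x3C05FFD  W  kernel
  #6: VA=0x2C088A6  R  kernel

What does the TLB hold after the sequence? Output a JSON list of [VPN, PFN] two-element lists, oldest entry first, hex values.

Trace:
#0 VA=0x20098BD (w,user):
  [0] read 0x36 idx=16: raw=0x39007 flags P=1 W=1 U=1 S=0
  [1] read 0x39 idx=9: raw=0x3A007 flags P=1 W=1 U=1 S=0
  ✓ 0x3A8BD  — 2 lookups
#1 VA=0x2402E82 (r,kernel):
  [0] read 0x36 idx=18: raw=0x3B007 flags P=1 W=1 U=1 S=0
  [1] read 0x3B idx=2: raw=0x15000 flags P=0 W=0 U=0 S=0
  ✗ PAGE_NOT_PRESENT  [2 reads]
#2 VA=0x1412BCE (w,kernel):
  [0] read 0x36 idx=10: raw=0x3D007 flags P=1 W=1 U=1 S=0
  [1] read 0x3D idx=18: raw=0x3E005 flags P=1 W=0 U=1 S=0
  ✗ PROTECTION_VIOLATION  [2 reads]
#3 VA=0x16179B6 (w,kernel):
  [0] read 0x36 idx=11: raw=0x40007 flags P=1 W=1 U=1 S=0
  [1] read 0x40 idx=23: raw=0x43007 flags P=1 W=1 U=1 S=0
  ✓ 0x439B6  — 2 lookups
#4 VA=0x1C190F7 (w,user):
  [0] read 0x36 idx=14: raw=0x46007 flags P=1 W=1 U=1 S=0
  [1] read 0x46 idx=25: raw=0x4A005 flags P=1 W=0 U=1 S=0
  ✗ PROTECTION_VIOLATION  [2 reads]
#5 VA=0x3C05FFD (w,kernel):
  [0] read 0x36 idx=30: raw=0x4B007 flags P=1 W=1 U=1 S=0
  [1] read 0x4B idx=5: raw=0x4C005 flags P=1 W=0 U=1 S=0
  ✗ PROTECTION_VIOLATION  [2 reads]
#6 VA=0x2C088A6 (r,kernel):
  [0] read 0x36 idx=22: raw=0x4E007 flags P=1 W=1 U=1 S=0
  [1] read 0x4E idx=8: raw=0x4F007 flags P=1 W=1 U=1 S=0
  ✓ 0x4F8A6  — 2 lookups

TLB: [["0x2009", "0x3A"], ["0x1617", "0x43"], ["0x2C08", "0x4F"]]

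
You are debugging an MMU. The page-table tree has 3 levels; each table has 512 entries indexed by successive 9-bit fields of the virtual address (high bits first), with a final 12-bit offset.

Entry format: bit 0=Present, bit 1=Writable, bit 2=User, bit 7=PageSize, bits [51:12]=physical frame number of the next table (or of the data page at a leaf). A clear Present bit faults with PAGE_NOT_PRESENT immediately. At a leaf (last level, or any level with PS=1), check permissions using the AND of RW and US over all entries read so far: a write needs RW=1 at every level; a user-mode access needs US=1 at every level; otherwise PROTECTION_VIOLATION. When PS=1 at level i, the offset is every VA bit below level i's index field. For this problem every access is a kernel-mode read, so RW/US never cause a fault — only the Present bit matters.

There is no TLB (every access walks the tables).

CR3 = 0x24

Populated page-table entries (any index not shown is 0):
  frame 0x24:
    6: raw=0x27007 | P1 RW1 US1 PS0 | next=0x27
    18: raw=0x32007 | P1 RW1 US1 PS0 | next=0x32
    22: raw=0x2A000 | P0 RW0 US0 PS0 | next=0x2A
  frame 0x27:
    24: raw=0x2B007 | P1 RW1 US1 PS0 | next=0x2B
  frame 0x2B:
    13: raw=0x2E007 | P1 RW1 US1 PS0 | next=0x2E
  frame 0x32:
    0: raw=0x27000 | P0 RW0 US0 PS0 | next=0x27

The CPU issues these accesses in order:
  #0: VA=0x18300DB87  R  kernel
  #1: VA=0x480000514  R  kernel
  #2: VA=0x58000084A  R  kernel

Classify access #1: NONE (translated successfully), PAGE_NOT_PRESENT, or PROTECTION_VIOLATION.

Trace:
#0 VA=0x18300DB87 (r,kernel):
  lvl0: tbl 0x24, slot 6 ⇒ 0x27007 (P1/RW1/US1/PS0)
  lvl1: tbl 0x27, slot 24 ⇒ 0x2B007 (P1/RW1/US1/PS0)
  lvl2: tbl 0x2B, slot 13 ⇒ 0x2E007 (P1/RW1/US1/PS0)
  ✓ 0x2EB87  — 3 lookups
#1 VA=0x480000514 (r,kernel):
  lvl0: tbl 0x24, slot 18 ⇒ 0x32007 (P1/RW1/US1/PS0)
  lvl1: tbl 0x32, slot 0 ⇒ 0x27000 (P0/RW0/US0/PS0)
  ✗ PAGE_NOT_PRESENT  [2 reads]
#2 VA=0x58000084A (r,kernel):
  lvl0: tbl 0x24, slot 22 ⇒ 0x2A000 (P0/RW0/US0/PS0)
  ✗ PAGE_NOT_PRESENT  [1 reads]

Access #1 fault: PAGE_NOT_PRESENT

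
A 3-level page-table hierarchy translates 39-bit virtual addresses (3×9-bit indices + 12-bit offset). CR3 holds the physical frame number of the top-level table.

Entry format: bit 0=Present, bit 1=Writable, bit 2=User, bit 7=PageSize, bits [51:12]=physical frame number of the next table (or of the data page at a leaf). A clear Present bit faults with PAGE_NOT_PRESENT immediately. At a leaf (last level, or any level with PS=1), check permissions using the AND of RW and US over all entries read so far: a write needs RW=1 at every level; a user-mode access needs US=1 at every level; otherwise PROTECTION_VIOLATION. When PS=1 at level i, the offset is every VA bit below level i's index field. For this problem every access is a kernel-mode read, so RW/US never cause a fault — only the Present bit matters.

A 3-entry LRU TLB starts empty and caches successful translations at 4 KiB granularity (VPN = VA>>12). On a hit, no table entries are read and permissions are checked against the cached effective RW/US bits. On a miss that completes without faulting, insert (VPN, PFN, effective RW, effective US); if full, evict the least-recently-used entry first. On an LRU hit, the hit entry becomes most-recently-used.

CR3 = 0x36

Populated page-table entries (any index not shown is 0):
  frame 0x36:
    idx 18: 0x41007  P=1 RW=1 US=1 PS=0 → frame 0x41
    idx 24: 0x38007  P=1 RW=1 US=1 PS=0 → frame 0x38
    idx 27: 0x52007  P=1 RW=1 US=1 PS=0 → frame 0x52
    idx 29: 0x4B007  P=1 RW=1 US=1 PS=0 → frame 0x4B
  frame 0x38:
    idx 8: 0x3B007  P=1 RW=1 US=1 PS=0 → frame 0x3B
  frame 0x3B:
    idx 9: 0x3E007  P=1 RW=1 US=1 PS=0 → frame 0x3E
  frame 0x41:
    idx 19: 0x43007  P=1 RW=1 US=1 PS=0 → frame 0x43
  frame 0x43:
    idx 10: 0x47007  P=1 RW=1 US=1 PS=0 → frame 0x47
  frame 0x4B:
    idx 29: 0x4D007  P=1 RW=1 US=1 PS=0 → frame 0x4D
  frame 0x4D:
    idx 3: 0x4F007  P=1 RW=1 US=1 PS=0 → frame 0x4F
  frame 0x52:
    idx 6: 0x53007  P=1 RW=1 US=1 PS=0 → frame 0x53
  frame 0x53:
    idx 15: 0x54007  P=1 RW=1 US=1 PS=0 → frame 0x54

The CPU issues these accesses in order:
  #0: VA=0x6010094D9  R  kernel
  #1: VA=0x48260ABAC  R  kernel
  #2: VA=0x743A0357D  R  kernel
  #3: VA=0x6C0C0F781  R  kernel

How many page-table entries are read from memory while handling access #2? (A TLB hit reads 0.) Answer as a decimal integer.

Trace:
#0 VA=0x6010094D9 (r,kernel):
  lvl0: tbl 0x36, slot 24 ⇒ 0x38007 (P1/RW1/US1/PS0)
  lvl1: tbl 0x38, slot 8 ⇒ 0x3B007 (P1/RW1/US1/PS0)
  lvl2: tbl 0x3B, slot 9 ⇒ 0x3E007 (P1/RW1/US1/PS0)
  ⇒ phys 0x3E4D9  [3 reads]
#1 VA=0x48260ABAC (r,kernel):
  lvl0: tbl 0x36, slot 18 ⇒ 0x41007 (P1/RW1/US1/PS0)
  lvl1: tbl 0x41, slot 19 ⇒ 0x43007 (P1/RW1/US1/PS0)
  lvl2: tbl 0x43, slot 10 ⇒ 0x47007 (P1/RW1/US1/PS0)
  ⇒ phys 0x47BAC  [3 reads]
#2 VA=0x743A0357D (r,kernel):
  lvl0: tbl 0x36, slot 29 ⇒ 0x4B007 (P1/RW1/US1/PS0)
  lvl1: tbl 0x4B, slot 29 ⇒ 0x4D007 (P1/RW1/US1/PS0)
  lvl2: tbl 0x4D, slot 3 ⇒ 0x4F007 (P1/RW1/US1/PS0)
  ⇒ phys 0x4F57D  [3 reads]
#3 VA=0x6C0C0F781 (r,kernel):
  lvl0: tbl 0x36, slot 27 ⇒ 0x52007 (P1/RW1/US1/PS0)
  lvl1: tbl 0x52, slot 6 ⇒ 0x53007 (P1/RW1/US1/PS0)
  lvl2: tbl 0x53, slot 15 ⇒ 0x54007 (P1/RW1/US1/PS0)
  ⇒ phys 0x54781  [3 reads]

Entries read for #2: 3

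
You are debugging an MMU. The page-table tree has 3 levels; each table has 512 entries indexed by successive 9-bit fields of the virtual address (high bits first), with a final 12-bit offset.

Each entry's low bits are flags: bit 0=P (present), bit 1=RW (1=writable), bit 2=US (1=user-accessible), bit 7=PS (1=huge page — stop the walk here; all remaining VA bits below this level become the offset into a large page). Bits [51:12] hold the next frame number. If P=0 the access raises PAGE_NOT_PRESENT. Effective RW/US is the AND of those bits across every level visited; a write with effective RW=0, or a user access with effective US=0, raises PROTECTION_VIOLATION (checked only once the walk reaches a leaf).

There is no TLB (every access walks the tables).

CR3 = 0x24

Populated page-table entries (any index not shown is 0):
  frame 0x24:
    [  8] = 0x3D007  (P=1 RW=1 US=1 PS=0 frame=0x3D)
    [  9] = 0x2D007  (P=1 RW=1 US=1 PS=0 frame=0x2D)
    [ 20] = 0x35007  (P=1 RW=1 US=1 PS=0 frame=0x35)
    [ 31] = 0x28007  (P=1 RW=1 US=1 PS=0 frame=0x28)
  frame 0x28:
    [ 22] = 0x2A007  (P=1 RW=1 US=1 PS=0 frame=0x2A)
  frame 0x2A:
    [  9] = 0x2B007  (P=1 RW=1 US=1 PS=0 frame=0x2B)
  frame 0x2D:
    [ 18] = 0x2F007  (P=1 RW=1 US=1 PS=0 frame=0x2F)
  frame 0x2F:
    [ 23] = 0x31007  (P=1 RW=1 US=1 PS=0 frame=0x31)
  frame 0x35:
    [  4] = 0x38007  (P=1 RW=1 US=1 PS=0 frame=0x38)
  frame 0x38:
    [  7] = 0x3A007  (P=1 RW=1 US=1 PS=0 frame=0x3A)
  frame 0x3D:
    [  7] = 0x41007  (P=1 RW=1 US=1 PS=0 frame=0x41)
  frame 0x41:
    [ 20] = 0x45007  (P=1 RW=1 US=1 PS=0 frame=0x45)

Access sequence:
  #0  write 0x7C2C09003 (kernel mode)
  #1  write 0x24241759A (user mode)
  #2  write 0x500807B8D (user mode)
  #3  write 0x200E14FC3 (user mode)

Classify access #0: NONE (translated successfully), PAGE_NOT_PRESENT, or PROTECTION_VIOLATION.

Per-access translation:
#0 VA=0x7C2C09003 (w,kernel):
  L0 @0x24[31] → 0x28007  P=1,RW=1,US=1,PS=0
  L1 @0x28[22] → 0x2A007  P=1,RW=1,US=1,PS=0
  L2 @0x2A[9] → 0x2B007  P=1,RW=1,US=1,PS=0
  → PA=0x2B003  (3 entries read)
#1 VA=0x24241759A (w,user):
  L0 @0x24[9] → 0x2D007  P=1,RW=1,US=1,PS=0
  L1 @0x2D[18] → 0x2F007  P=1,RW=1,US=1,PS=0
  L2 @0x2F[23] → 0x31007  P=1,RW=1,US=1,PS=0
  → PA=0x3159A  (3 entries read)
#2 VA=0x500807B8D (w,user):
  L0 @0x24[20] → 0x35007  P=1,RW=1,US=1,PS=0
  L1 @0x35[4] → 0x38007  P=1,RW=1,US=1,PS=0
  L2 @0x38[7] → 0x3A007  P=1,RW=1,US=1,PS=0
  → PA=0x3AB8D  (3 entries read)
#3 VA=0x200E14FC3 (w,user):
  L0 @0x24[8] → 0x3D007  P=1,RW=1,US=1,PS=0
  L1 @0x3D[7] → 0x41007  P=1,RW=1,US=1,PS=0
  L2 @0x41[20] → 0x45007  P=1,RW=1,US=1,PS=0
  → PA=0x45FC3  (3 entries read)

Access #0 fault: NONE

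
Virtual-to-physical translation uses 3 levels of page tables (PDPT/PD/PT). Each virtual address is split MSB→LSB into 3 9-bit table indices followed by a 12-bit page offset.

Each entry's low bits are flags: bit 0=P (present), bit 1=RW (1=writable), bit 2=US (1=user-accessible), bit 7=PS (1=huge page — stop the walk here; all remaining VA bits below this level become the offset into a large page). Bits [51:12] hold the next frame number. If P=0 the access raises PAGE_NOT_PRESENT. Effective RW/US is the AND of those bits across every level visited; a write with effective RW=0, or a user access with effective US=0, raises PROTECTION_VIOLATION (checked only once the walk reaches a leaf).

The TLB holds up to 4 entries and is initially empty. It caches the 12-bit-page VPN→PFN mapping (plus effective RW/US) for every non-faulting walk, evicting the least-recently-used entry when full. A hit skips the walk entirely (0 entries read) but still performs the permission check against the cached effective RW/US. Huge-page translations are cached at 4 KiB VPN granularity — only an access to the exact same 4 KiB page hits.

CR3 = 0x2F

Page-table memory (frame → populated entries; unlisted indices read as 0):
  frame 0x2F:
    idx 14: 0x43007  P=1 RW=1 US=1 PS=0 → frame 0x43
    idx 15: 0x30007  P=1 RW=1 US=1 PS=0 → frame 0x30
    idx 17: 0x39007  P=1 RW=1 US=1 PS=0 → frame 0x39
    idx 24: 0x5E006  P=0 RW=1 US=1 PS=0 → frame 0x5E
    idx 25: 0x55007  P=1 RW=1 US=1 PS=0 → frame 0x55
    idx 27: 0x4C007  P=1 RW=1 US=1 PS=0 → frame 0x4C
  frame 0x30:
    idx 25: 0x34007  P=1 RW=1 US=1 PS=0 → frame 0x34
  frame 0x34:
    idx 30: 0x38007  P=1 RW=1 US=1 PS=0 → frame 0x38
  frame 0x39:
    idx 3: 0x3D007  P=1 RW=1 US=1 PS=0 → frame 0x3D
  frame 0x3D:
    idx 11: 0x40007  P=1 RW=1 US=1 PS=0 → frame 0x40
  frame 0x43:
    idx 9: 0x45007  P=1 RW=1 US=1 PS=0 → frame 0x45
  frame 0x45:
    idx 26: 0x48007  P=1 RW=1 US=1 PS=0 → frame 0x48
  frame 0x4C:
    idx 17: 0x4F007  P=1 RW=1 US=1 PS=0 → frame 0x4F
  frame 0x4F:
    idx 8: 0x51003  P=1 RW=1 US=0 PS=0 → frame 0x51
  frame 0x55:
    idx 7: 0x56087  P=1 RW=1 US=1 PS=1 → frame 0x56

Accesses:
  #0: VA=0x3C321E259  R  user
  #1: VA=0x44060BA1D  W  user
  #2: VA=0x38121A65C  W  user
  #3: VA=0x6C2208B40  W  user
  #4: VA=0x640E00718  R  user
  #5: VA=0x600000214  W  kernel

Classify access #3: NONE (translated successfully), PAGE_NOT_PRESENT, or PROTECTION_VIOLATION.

Walk each access:
#0 VA=0x3C321E259 (r,user):
  L0 @0x2F[15] → 0x30007  P=1,RW=1,US=1,PS=0
  L1 @0x30[25] → 0x34007  P=1,RW=1,US=1,PS=0
  L2 @0x34[30] → 0x38007  P=1,RW=1,US=1,PS=0
  ⇒ phys 0x38259  [3 reads]
#1 VA=0x44060BA1D (w,user):
  L0 @0x2F[17] → 0x39007  P=1,RW=1,US=1,PS=0
  L1 @0x39[3] → 0x3D007  P=1,RW=1,US=1,PS=0
  L2 @0x3D[11] → 0x40007  P=1,RW=1,US=1,PS=0
  ⇒ phys 0x40A1D  [3 reads]
#2 VA=0x38121A65C (w,user):
  L0 @0x2F[14] → 0x43007  P=1,RW=1,US=1,PS=0
  L1 @0x43[9] → 0x45007  P=1,RW=1,US=1,PS=0
  L2 @0x45[26] → 0x48007  P=1,RW=1,US=1,PS=0
  ⇒ phys 0x4865C  [3 reads]
#3 VA=0x6C2208B40 (w,user):
  L0 @0x2F[27] → 0x4C007  P=1,RW=1,US=1,PS=0
  L1 @0x4C[17] → 0x4F007  P=1,RW=1,US=1,PS=0
  L2 @0x4F[8] → 0x51003  P=1,RW=1,US=0,PS=0
  ✗ PROTECTION_VIOLATION  [3 reads]
#4 VA=0x640E00718 (r,user):
  L0 @0x2F[25] → 0x55007  P=1,RW=1,US=1,PS=0
  L1 @0x55[7] → 0x56087  P=1,RW=1,US=1,PS=1
  ⇒ phys 0x56718 (huge @L1)  [2 reads]
#5 VA=0x600000214 (w,kernel):
  L0 @0x2F[24] → 0x5E006  P=0,RW=1,US=1,PS=0
  ✗ PAGE_NOT_PRESENT  [1 reads]

Access #3 fault: PROTECTION_VIOLATION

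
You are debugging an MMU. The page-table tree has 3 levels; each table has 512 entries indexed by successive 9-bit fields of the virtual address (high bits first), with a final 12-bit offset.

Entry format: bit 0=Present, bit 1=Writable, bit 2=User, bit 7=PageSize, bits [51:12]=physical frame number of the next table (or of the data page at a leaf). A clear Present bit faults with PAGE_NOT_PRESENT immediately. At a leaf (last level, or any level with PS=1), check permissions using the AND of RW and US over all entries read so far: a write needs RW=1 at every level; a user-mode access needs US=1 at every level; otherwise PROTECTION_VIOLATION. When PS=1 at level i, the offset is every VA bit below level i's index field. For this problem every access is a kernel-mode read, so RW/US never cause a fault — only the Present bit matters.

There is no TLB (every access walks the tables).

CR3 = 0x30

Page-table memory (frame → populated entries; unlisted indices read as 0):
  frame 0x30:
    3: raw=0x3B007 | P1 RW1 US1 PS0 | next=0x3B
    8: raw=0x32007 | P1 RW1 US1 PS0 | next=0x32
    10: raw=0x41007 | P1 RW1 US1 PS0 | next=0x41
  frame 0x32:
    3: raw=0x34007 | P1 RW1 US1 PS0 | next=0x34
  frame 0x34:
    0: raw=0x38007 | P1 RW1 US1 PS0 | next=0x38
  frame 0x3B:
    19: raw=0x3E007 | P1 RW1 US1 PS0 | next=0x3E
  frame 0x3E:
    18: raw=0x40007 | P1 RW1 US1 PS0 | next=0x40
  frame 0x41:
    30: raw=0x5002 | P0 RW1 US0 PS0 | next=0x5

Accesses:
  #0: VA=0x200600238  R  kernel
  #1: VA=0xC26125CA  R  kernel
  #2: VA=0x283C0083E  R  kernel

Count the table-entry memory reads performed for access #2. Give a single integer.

Trace:
#0 VA=0x200600238 (r,kernel):
  [0] read 0x30 idx=8: raw=0x32007 flags P=1 W=1 U=1 S=0
  [1] read 0x32 idx=3: raw=0x34007 flags P=1 W=1 U=1 S=0
  [2] read 0x34 idx=0: raw=0x38007 flags P=1 W=1 U=1 S=0
  ⇒ phys 0x38238  [3 reads]
#1 VA=0xC26125CA (r,kernel):
  [0] read 0x30 idx=3: raw=0x3B007 flags P=1 W=1 U=1 S=0
  [1] read 0x3B idx=19: raw=0x3E007 flags P=1 W=1 U=1 S=0
  [2] read 0x3E idx=18: raw=0x40007 flags P=1 W=1 U=1 S=0
  ⇒ phys 0x405CA  [3 reads]
#2 VA=0x283C0083E (r,kernel):
  [0] read 0x30 idx=10: raw=0x41007 flags P=1 W=1 U=1 S=0
  [1] read 0x41 idx=30: raw=0x5002 flags P=0 W=1 U=0 S=0
  ✗ PAGE_NOT_PRESENT  [2 reads]

Entries read for #2: 2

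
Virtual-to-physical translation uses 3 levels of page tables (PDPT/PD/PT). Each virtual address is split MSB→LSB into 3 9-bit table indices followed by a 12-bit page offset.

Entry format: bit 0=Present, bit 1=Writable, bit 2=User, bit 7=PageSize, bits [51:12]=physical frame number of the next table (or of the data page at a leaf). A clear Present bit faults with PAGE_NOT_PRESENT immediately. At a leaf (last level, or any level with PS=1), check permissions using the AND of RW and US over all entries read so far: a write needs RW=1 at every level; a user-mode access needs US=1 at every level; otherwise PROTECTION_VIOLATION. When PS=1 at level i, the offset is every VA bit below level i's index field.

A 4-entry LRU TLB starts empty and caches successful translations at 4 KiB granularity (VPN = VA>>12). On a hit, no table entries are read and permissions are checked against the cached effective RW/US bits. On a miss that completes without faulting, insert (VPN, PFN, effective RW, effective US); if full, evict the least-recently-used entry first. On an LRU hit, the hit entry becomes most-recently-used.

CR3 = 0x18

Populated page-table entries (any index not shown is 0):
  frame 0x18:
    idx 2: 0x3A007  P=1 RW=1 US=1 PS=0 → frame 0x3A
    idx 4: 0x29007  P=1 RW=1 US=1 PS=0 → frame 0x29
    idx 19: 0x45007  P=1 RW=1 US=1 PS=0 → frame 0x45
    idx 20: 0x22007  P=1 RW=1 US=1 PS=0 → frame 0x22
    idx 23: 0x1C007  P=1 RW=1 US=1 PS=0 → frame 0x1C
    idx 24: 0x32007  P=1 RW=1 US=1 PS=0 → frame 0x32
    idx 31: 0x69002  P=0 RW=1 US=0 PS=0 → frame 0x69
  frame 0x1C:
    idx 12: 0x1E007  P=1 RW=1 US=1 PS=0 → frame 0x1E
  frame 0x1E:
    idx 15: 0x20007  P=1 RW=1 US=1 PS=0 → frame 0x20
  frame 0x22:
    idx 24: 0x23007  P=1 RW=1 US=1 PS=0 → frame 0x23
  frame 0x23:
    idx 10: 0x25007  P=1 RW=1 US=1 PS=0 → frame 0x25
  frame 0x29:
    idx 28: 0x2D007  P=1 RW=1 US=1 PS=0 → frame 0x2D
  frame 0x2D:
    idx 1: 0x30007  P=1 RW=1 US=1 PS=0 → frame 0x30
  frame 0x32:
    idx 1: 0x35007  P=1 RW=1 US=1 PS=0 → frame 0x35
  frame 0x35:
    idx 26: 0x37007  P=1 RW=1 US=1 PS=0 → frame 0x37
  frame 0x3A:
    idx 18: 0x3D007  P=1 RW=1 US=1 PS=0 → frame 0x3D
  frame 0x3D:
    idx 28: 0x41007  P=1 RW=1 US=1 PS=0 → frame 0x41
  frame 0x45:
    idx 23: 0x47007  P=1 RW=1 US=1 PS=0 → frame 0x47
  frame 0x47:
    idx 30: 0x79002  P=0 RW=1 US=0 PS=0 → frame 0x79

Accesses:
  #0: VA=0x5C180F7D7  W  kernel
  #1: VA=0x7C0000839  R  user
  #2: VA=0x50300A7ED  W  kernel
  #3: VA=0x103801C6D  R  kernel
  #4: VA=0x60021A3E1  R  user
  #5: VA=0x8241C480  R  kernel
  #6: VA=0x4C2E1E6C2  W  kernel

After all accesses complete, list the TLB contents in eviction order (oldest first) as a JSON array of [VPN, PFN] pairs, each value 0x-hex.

Walk each access:
#0 VA=0x5C180F7D7 (w,kernel):
  L0: frame=0x18 idx=23 entry=0x1C007 [P=1 RW=1 US=1 PS=0]
  L1: frame=0x1C idx=12 entry=0x1E007 [P=1 RW=1 US=1 PS=0]
  L2: frame=0x1E idx=15 entry=0x20007 [P=1 RW=1 US=1 PS=0]
  ⇒ phys 0x207D7  [3 reads]
#1 VA=0x7C0000839 (r,user):
  L0: frame=0x18 idx=31 entry=0x69002 [P=0 RW=1 US=0 PS=0]
  ✗ PAGE_NOT_PRESENT  [1 reads]
#2 VA=0x50300A7ED (w,kernel):
  L0: frame=0x18 idx=20 entry=0x22007 [P=1 RW=1 US=1 PS=0]
  L1: frame=0x22 idx=24 entry=0x23007 [P=1 RW=1 US=1 PS=0]
  L2: frame=0x23 idx=10 entry=0x25007 [P=1 RW=1 US=1 PS=0]
  ⇒ phys 0x257ED  [3 reads]
#3 VA=0x103801C6D (r,kernel):
  L0: frame=0x18 idx=4 entry=0x29007 [P=1 RW=1 US=1 PS=0]
  L1: frame=0x29 idx=28 entry=0x2D007 [P=1 RW=1 US=1 PS=0]
  L2: frame=0x2D idx=1 entry=0x30007 [P=1 RW=1 US=1 PS=0]
  ⇒ phys 0x30C6D  [3 reads]
#4 VA=0x60021A3E1 (r,user):
  L0: frame=0x18 idx=24 entry=0x32007 [P=1 RW=1 US=1 PS=0]
  L1: frame=0x32 idx=1 entry=0x35007 [P=1 RW=1 US=1 PS=0]
  L2: frame=0x35 idx=26 entry=0x37007 [P=1 RW=1 US=1 PS=0]
  ⇒ phys 0x373E1  [3 reads]
#5 VA=0x8241C480 (r,kernel):
  L0: frame=0x18 idx=2 entry=0x3A007 [P=1 RW=1 US=1 PS=0]
  L1: frame=0x3A idx=18 entry=0x3D007 [P=1 RW=1 US=1 PS=0]
  L2: frame=0x3D idx=28 entry=0x41007 [P=1 RW=1 US=1 PS=0]
  ⇒ phys 0x41480  [3 reads]
#6 VA=0x4C2E1E6C2 (w,kernel):
  L0: frame=0x18 idx=19 entry=0x45007 [P=1 RW=1 US=1 PS=0]
  L1: frame=0x45 idx=23 entry=0x47007 [P=1 RW=1 US=1 PS=0]
  L2: frame=0x47 idx=30 entry=0x79002 [P=0 RW=1 US=0 PS=0]
  ✗ PAGE_NOT_PRESENT  [3 reads]

TLB: [["0x50300A", "0x25"], ["0x103801", "0x30"], ["0x60021A", "0x37"], ["0x8241C", "0x41"]]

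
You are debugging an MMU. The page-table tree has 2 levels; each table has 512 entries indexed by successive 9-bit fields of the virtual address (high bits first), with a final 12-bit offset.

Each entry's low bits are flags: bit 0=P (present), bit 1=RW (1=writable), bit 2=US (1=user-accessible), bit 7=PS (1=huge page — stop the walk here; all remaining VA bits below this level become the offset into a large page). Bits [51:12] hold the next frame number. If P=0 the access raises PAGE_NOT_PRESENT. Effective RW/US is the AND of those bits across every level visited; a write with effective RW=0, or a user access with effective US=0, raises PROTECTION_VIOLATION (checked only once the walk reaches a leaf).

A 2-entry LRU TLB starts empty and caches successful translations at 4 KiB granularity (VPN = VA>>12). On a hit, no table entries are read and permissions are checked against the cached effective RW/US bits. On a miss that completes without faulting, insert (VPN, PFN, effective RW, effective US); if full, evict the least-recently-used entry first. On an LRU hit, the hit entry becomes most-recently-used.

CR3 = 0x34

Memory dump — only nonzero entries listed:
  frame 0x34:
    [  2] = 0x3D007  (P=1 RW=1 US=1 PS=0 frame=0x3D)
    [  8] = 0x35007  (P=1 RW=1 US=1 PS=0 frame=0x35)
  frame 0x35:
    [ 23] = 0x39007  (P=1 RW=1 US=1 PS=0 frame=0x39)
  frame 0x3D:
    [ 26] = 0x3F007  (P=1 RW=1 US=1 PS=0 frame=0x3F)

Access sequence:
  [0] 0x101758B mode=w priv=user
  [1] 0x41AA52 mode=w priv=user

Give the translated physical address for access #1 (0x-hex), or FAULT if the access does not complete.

Trace:
#0 VA=0x101758B (w,user):
  [0] read 0x34 idx=8: raw=0x35007 flags P=1 W=1 U=1 S=0
  [1] read 0x35 idx=23: raw=0x39007 flags P=1 W=1 U=1 S=0
  ⇒ phys 0x3958B  [2 reads]
#1 VA=0x41AA52 (w,user):
  [0] read 0x34 idx=2: raw=0x3D007 flags P=1 W=1 U=1 S=0
  [1] read 0x3D idx=26: raw=0x3F007 flags P=1 W=1 U=1 S=0
  ⇒ phys 0x3FA52  [2 reads]

Access #1 PA: 0x3FA52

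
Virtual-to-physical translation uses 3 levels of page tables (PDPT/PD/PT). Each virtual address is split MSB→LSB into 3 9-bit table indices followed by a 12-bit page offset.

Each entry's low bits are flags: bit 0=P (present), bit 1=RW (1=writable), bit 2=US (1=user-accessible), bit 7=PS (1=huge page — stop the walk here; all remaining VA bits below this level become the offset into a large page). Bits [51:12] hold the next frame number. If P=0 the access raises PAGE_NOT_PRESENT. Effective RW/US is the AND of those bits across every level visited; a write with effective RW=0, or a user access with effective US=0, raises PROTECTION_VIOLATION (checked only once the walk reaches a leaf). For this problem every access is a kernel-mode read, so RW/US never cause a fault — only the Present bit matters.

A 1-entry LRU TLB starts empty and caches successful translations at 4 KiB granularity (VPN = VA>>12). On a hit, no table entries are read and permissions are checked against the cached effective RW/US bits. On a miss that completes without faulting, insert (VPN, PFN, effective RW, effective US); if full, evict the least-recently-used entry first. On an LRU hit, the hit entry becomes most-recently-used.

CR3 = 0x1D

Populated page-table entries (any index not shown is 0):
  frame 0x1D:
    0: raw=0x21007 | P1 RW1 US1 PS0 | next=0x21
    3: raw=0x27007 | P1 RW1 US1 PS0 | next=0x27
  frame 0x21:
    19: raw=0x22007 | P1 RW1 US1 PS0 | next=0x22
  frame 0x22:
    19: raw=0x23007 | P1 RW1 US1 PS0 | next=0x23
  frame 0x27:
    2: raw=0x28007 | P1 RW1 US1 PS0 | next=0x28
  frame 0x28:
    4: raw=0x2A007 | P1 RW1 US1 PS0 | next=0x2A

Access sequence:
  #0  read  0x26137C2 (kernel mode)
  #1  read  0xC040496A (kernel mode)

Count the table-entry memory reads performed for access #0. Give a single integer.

Trace:
#0 VA=0x26137C2 (r,kernel):
  L0: frame=0x1D idx=0 entry=0x21007 [P=1 RW=1 US=1 PS=0]
  L1: frame=0x21 idx=19 entry=0x22007 [P=1 RW=1 US=1 PS=0]
  L2: frame=0x22 idx=19 entry=0x23007 [P=1 RW=1 US=1 PS=0]
  → PA=0x237C2  (3 entries read)
#1 VA=0xC040496A (r,kernel):
  L0: frame=0x1D idx=3 entry=0x27007 [P=1 RW=1 US=1 PS=0]
  L1: frame=0x27 idx=2 entry=0x28007 [P=1 RW=1 US=1 PS=0]
  L2: frame=0x28 idx=4 entry=0x2A007 [P=1 RW=1 US=1 PS=0]
  → PA=0x2A96A  (3 entries read)

Entries read for #0: 3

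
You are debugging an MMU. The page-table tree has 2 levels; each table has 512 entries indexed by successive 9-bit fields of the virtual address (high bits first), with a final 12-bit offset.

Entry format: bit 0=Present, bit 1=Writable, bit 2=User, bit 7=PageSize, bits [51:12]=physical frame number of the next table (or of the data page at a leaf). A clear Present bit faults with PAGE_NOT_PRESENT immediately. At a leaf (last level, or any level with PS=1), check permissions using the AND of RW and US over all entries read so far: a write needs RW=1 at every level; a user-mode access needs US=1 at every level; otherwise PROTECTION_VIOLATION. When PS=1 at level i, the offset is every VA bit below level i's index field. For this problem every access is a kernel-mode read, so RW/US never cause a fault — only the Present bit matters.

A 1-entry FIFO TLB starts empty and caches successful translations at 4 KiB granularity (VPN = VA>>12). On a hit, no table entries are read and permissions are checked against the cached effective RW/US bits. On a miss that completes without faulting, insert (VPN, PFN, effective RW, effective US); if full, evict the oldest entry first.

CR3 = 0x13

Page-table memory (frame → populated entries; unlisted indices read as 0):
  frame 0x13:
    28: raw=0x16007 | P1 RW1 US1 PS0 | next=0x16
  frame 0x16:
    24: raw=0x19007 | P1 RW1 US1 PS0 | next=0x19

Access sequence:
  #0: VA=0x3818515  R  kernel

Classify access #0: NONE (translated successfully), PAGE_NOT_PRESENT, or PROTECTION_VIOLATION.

Per-access translation:
#0 VA=0x3818515 (r,kernel):
  L0: frame=0x13 idx=28 entry=0x16007 [P=1 RW=1 US=1 PS=0]
  L1: frame=0x16 idx=24 entry=0x19007 [P=1 RW=1 US=1 PS=0]
  → PA=0x19515  (2 entries read)

Access #0 fault: NONE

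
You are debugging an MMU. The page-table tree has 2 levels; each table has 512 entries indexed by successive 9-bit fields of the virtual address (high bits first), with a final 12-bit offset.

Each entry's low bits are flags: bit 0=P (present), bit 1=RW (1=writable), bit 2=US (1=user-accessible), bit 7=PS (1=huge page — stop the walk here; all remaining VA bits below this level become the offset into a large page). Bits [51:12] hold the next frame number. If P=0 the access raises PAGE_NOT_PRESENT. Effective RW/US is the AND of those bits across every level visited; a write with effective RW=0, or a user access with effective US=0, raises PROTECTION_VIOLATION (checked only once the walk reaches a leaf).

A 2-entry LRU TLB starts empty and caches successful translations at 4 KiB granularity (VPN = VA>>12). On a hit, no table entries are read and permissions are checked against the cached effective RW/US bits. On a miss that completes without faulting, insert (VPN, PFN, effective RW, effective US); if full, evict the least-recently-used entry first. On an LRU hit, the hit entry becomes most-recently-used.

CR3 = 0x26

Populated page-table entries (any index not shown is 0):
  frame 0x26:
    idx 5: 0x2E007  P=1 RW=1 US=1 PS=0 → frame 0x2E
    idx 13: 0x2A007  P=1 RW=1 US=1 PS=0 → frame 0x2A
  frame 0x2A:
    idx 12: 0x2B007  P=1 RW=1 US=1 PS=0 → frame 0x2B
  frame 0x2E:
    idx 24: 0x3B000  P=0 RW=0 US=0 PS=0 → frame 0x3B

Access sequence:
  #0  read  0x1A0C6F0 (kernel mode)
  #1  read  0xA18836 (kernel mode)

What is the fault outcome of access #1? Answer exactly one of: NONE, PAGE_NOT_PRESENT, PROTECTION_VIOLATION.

Walk each access:
#0 VA=0x1A0C6F0 (r,kernel):
  L0 @0x26[13] → 0x2A007  P=1,RW=1,US=1,PS=0
  L1 @0x2A[12] → 0x2B007  P=1,RW=1,US=1,PS=0
  ⇒ phys 0x2B6F0  [2 reads]
#1 VA=0xA18836 (r,kernel):
  L0 @0x26[5] → 0x2E007  P=1,RW=1,US=1,PS=0
  L1 @0x2E[24] → 0x3B000  P=0,RW=0,US=0,PS=0
  ⇒ fault: PAGE_NOT_PRESENT  — 2 lookups

Access #1 fault: PAGE_NOT_PRESENT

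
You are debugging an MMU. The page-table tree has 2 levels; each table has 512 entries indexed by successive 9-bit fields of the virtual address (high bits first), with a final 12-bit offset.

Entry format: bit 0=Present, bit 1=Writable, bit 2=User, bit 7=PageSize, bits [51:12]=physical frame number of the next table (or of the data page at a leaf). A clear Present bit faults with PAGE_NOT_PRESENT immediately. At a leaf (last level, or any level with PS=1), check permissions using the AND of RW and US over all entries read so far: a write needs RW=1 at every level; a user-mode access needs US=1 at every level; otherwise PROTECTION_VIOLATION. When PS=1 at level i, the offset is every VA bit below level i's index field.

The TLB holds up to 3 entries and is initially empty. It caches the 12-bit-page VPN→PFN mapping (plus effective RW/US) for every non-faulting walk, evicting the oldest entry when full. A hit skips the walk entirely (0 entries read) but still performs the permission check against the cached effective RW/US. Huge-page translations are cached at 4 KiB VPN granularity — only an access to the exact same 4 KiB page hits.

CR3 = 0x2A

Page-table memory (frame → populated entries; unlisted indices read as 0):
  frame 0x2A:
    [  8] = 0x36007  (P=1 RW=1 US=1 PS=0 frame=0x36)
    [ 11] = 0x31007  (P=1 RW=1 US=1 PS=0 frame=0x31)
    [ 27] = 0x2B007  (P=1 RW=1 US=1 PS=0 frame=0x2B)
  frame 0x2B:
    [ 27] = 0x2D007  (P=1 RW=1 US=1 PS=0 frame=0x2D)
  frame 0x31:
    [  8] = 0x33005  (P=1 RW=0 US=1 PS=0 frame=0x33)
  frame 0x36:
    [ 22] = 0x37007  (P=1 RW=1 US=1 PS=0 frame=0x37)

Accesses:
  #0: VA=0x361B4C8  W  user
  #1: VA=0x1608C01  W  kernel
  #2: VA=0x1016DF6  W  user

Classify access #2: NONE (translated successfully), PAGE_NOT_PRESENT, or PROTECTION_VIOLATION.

Walk each access:
#0 VA=0x361B4C8 (w,user):
  [0] read 0x2A idx=27: raw=0x2B007 flags P=1 W=1 U=1 S=0
  [1] read 0x2B idx=27: raw=0x2D007 flags P=1 W=1 U=1 S=0
  → PA=0x2D4C8  (2 entries read)
#1 VA=0x1608C01 (w,kernel):
  [0] read 0x2A idx=11: raw=0x31007 flags P=1 W=1 U=1 S=0
  [1] read 0x31 idx=8: raw=0x33005 flags P=1 W=0 U=1 S=0
  ⇒ fault: PROTECTION_VIOLATION  — 2 lookups
#2 VA=0x1016DF6 (w,user):
  [0] read 0x2A idx=8: raw=0x36007 flags P=1 W=1 U=1 S=0
  [1] read 0x36 idx=22: raw=0x37007 flags P=1 W=1 U=1 S=0
  → PA=0x37DF6  (2 entries read)

Access #2 fault: NONE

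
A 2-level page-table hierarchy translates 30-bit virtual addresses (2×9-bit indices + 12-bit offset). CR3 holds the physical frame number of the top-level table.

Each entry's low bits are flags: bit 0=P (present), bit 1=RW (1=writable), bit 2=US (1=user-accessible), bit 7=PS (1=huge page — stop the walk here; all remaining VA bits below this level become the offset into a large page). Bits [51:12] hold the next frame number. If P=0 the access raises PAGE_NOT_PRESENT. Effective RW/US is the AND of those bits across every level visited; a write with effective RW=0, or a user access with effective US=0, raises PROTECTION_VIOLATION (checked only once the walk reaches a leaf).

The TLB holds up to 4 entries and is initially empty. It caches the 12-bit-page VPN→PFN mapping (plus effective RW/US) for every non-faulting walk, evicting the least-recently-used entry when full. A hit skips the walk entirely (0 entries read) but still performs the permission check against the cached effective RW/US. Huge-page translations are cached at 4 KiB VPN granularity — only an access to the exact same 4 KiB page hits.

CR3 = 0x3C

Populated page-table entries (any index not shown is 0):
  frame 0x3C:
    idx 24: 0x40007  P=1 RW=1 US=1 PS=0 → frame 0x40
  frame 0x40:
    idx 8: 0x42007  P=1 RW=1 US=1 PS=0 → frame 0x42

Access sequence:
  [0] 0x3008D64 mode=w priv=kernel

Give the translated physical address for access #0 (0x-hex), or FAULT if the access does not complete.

Trace:
#0 VA=0x3008D64 (w,kernel):
  [0] read 0x3C idx=24: raw=0x40007 flags P=1 W=1 U=1 S=0
  [1] read 0x40 idx=8: raw=0x42007 flags P=1 W=1 U=1 S=0
  ⇒ phys 0x42D64  [2 reads]

Access #0 PA: 0x42D64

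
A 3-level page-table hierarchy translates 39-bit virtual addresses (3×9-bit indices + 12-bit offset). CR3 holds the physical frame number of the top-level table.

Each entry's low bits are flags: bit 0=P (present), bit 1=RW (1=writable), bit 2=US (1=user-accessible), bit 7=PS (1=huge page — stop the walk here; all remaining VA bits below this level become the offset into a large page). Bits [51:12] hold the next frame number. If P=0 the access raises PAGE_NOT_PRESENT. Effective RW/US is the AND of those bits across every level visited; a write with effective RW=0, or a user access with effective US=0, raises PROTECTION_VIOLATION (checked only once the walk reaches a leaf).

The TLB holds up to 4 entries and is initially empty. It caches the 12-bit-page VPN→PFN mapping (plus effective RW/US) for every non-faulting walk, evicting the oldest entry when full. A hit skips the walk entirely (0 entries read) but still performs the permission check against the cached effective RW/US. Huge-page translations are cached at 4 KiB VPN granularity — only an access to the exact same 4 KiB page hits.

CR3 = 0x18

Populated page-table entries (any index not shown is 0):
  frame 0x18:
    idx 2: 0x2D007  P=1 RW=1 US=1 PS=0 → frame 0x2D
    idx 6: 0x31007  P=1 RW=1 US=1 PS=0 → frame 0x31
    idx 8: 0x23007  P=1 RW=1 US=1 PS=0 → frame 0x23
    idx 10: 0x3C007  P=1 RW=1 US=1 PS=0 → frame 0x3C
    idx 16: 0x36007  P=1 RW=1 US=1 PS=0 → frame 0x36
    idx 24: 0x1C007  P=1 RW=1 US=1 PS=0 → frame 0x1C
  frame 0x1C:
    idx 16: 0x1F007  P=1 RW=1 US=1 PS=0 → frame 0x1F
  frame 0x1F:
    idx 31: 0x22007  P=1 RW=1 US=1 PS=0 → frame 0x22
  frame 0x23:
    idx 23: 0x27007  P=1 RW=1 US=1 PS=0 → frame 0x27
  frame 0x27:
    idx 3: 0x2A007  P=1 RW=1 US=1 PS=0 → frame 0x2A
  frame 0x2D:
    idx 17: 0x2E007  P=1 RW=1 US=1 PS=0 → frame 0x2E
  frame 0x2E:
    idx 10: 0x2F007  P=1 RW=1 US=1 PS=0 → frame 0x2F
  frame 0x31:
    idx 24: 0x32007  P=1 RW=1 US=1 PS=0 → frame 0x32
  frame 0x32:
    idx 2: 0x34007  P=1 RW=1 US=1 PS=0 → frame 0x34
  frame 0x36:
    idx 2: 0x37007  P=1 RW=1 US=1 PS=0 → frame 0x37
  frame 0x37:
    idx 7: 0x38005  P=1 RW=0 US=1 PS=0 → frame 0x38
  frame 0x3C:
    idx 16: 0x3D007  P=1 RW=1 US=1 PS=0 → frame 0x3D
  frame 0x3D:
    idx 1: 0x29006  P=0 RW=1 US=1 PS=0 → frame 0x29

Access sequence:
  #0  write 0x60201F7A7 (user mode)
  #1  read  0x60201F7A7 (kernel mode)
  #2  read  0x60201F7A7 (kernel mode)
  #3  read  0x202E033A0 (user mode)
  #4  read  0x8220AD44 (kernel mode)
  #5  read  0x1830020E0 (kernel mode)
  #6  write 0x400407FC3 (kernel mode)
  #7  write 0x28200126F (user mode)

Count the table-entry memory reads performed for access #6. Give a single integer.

Per-access translation:
#0 VA=0x60201F7A7 (w,user):
  L0 @0x18[24] → 0x1C007  P=1,RW=1,US=1,PS=0
  L1 @0x1C[16] → 0x1F007  P=1,RW=1,US=1,PS=0
  L2 @0x1F[31] → 0x22007  P=1,RW=1,US=1,PS=0
  → PA=0x227A7  (3 entries read)
#1 VA=0x60201F7A7 (r,kernel):
  TLB hit vpn=0x60201F → PA=0x227A7
#2 VA=0x60201F7A7 (r,kernel):
  TLB hit vpn=0x60201F → PA=0x227A7
#3 VA=0x202E033A0 (r,user):
  L0 @0x18[8] → 0x23007  P=1,RW=1,US=1,PS=0
  L1 @0x23[23] → 0x27007  P=1,RW=1,US=1,PS=0
  L2 @0x27[3] → 0x2A007  P=1,RW=1,US=1,PS=0
  → PA=0x2A3A0  (3 entries read)
#4 VA=0x8220AD44 (r,kernel):
  L0 @0x18[2] → 0x2D007  P=1,RW=1,US=1,PS=0
  L1 @0x2D[17] → 0x2E007  P=1,RW=1,US=1,PS=0
  L2 @0x2E[10] → 0x2F007  P=1,RW=1,US=1,PS=0
  → PA=0x2FD44  (3 entries read)
#5 VA=0x1830020E0 (r,kernel):
  L0 @0x18[6] → 0x31007  P=1,RW=1,US=1,PS=0
  L1 @0x31[24] → 0x32007  P=1,RW=1,US=1,PS=0
  L2 @0x32[2] → 0x34007  P=1,RW=1,US=1,PS=0
  → PA=0x340E0  (3 entries read)
#6 VA=0x400407FC3 (w,kernel):
  L0 @0x18[16] → 0x36007  P=1,RW=1,US=1,PS=0
  L1 @0x36[2] → 0x37007  P=1,RW=1,US=1,PS=0
  L2 @0x37[7] → 0x38005  P=1,RW=0,US=1,PS=0
  ✗ PROTECTION_VIOLATION  [3 reads]
#7 VA=0x28200126F (w,user):
  L0 @0x18[10] → 0x3C007  P=1,RW=1,US=1,PS=0
  L1 @0x3C[16] → 0x3D007  P=1,RW=1,US=1,PS=0
  L2 @0x3D[1] → 0x29006  P=0,RW=1,US=1,PS=0
  ✗ PAGE_NOT_PRESENT  [3 reads]

Entries read for #6: 3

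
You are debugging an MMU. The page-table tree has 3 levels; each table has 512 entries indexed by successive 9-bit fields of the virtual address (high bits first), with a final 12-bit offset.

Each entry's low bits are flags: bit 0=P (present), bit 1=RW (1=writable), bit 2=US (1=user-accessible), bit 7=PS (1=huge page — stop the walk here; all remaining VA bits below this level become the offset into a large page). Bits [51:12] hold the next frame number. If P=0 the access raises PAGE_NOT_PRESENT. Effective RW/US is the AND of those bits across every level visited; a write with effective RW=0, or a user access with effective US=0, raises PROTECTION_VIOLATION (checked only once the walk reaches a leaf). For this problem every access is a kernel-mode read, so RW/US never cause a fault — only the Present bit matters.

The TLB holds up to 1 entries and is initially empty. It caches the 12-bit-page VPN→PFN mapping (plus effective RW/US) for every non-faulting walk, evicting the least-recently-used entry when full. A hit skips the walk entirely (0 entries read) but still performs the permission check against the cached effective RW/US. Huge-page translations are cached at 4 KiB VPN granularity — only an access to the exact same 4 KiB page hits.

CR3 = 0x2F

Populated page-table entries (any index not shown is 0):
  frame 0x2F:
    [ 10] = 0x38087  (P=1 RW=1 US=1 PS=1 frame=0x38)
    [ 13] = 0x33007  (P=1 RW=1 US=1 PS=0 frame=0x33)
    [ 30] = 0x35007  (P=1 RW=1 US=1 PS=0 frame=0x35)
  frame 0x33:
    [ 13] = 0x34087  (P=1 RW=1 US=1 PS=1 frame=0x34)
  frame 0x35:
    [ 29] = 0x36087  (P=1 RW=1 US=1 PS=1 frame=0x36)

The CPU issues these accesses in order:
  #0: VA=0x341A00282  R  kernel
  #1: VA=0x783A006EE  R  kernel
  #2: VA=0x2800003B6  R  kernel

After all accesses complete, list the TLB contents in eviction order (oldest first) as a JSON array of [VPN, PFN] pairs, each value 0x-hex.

Trace:
#0 VA=0x341A00282 (r,kernel):
  L0: frame=0x2F idx=13 entry=0x33007 [P=1 RW=1 US=1 PS=0]
  L1: frame=0x33 idx=13 entry=0x34087 [P=1 RW=1 US=1 PS=1]
  ⇒ phys 0x34282 (huge @L1)  [2 reads]
#1 VA=0x783A006EE (r,kernel):
  L0: frame=0x2F idx=30 entry=0x35007 [P=1 RW=1 US=1 PS=0]
  L1: frame=0x35 idx=29 entry=0x36087 [P=1 RW=1 US=1 PS=1]
  ⇒ phys 0x366EE (huge @L1)  [2 reads]
#2 VA=0x2800003B6 (r,kernel):
  L0: frame=0x2F idx=10 entry=0x38087 [P=1 RW=1 US=1 PS=1]
  ⇒ phys 0x383B6 (huge @L0)  [1 reads]

TLB: [["0x280000", "0x38"]]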